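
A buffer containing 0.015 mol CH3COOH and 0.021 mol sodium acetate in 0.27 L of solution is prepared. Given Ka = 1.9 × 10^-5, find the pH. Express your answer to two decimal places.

pKa = −log(1.9 × 10^-5) = 4.721
Henderson–Hasselbalch: pH = pKa + log([CH3COO-]/[CH3COOH]) = 4.721 + log(0.021/0.015)
pH = 4.721 + (+0.146) = 4.87

pH = 4.87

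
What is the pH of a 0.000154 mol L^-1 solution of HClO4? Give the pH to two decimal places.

HClO4 is a strong acid and dissociates completely, so [H+] = 0.000154 M.
pH = -log(0.000154) = 3.81

pH = 3.81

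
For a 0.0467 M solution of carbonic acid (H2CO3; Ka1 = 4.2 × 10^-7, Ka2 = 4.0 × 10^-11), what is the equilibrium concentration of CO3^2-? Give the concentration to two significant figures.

First ionization gives [H+] ≈ [HCO3-] = 1.40 × 10^-4 M.
Second step: Ka2 = [H+][CO3^2-]/[HCO3-] ≈ [CO3^2-] (since [H+] ≈ [HCO3-]).
So [CO3^2-] ≈ Ka2.

4.0 × 10^-11 M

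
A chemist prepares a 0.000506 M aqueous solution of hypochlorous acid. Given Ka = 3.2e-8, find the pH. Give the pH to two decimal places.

HOCl ⇌ OCl- + H+
Ka = [H+]²/(0.000506 − [H+]) = 3.2 × 10^-8
Assume [H+] ≪ 0.000506: [H+] ≈ √(3.2 × 10^-8 × 0.000506) = 4.02 × 10^-6 M
Check: 0.8% ionized — well under 5%, approximation valid.
pH = −log(4.02 × 10^-6) = 5.40

pH = 5.40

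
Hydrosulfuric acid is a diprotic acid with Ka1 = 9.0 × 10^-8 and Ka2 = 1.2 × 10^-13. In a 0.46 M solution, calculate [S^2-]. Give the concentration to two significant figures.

First ionization gives [H+] ≈ [HS-] = 2.03 × 10^-4 M.
Second step: Ka2 = [H+][S^2-]/[HS-] ≈ [S^2-] (since [H+] ≈ [HS-]).
So [S^2-] ≈ Ka2.

1.2 × 10^-13 M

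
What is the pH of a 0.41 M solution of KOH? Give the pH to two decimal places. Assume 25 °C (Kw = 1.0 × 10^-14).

pH = 13.61

KOH is a strong base; [OH-] = 0.41 M.
pOH = -log(0.41) = 0.39
pH = 14.00 - 0.39 = 13.61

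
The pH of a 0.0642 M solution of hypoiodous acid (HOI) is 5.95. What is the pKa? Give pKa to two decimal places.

[H+] = 10^(-5.95) = 1.12 × 10^-6 M
At equilibrium [HA] = 0.0642 − 1.12 × 10^-6 = 6.42 × 10^-2 M
Ka = [H+][A-]/[HA] = (1.12 × 10^-6)² / 6.42 × 10^-2 = 1.95 × 10^-11
pKa = -log(1.95 × 10^-11) = 10.71

pKa = 10.71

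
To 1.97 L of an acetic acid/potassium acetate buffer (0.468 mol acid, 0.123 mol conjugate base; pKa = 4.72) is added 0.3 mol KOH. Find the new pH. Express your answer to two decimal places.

pH = 5.12

OH- converts CH3COOH to CH3COO-: CH3COOH → 0.168 mol, CH3COO- → 0.423 mol.
Henderson–Hasselbalch with mole ratio 0.423/0.168: pH = 4.72 + (+0.401)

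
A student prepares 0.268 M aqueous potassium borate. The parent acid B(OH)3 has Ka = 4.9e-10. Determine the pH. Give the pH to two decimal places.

B(OH)4- is the conjugate base of the weak acid B(OH)3.
Kb = Kw/Ka = 1.0×10^-14 / 4.9 × 10^-10 = 2.04 × 10^-5
From the ICE table, Kb = x²/(0.268 − x) = 2.04 × 10^-5.
Since Kb ≪ C₀, x ≈ √(Kb·C₀) = 2.34 × 10^-3 M.
pOH = 2.63, so pH = 14.00 − pOH = 11.37

pH = 11.37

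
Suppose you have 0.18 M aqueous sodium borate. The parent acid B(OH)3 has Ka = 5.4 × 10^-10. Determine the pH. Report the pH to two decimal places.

pH = 11.26

B(OH)4- is the conjugate base of the weak acid B(OH)3.
Kb = Kw/Ka = 1.0×10^-14 / 5.4 × 10^-10 = 1.85 × 10^-5
From the ICE table, Kb = [OH-]²/(0.18 − [OH-]) = 1.85 × 10^-5.
Neglecting [OH-] in the denominator: [OH-] = √(1.85 × 10^-5 × 0.18) = 1.82 × 10^-3 M
pOH = 2.74, so pH = 14.00 − pOH = 11.26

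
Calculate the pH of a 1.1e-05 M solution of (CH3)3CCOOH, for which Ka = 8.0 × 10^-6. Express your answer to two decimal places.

(CH3)3CCOOH ⇌ (CH3)3CCOO- + H+
From the ICE table, Ka = [H+]²/(1.1e-05 − [H+]) = 8.0 × 10^-6.
The 5% rule fails; solving [H+]² + Ka·[H+] − Ka·C₀ = 0 exactly:
[H+] = [−8e-06 + √(8e-06² + 3.52e-10)]/2 = 6.20 × 10^-6 M
pH = −log[H+] = −log(6.20 × 10^-6) = 5.21

pH = 5.21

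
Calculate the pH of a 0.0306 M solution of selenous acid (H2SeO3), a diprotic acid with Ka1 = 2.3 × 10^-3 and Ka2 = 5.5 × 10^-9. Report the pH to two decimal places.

Ka1 ≫ Ka2, so treat the first dissociation as the only significant source of H+.
Ka1 = x²/(0.0306 − x) = 2.3 × 10^-3
Solving the quadratic: x = (−Ka1 + √(Ka1² + 4·Ka1·C₀))/2 = 7.32 × 10^-3 M
pH = −log(7.32 × 10^-3) = 2.14

pH = 2.14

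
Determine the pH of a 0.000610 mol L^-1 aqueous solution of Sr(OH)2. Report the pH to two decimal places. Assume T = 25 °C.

Sr(OH)2 is a strong base (each formula unit releases 2 OH-); [OH-] = 0.00122 M.
pOH = -log(0.00122) = 2.91
pH = 14.00 - 2.91 = 11.09

pH = 11.09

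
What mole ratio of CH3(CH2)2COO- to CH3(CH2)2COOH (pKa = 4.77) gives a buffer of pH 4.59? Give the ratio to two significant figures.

ratio = 0.66

pH = pKa + log(r) ⇒ log(r) = 4.59 − 4.77 = -0.18
r = [CH3(CH2)2COO-]/[CH3(CH2)2COOH] = 10^(-0.18) = 0.661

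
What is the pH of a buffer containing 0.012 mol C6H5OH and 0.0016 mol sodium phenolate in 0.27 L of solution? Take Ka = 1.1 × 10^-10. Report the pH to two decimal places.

pH = 9.08

pKa = −log(1.1 × 10^-10) = 9.959
Henderson–Hasselbalch: pH = pKa + log([C6H5O-]/[C6H5OH]) = 9.959 + log(0.0016/0.012)
pH = 9.959 + (-0.875) = 9.08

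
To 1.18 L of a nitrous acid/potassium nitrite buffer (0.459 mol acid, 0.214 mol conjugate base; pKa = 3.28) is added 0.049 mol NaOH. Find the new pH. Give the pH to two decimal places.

After neutralization: n(HNO2) = 0.41 mol, n(NO2-) = 0.263 mol.
pH = pKa + log(n_NO2-/n_HNO2) = 3.28 + log(0.263/0.41) = 3.28 + (-0.193)

pH = 3.09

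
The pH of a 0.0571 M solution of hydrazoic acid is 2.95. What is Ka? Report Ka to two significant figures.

[H+] = 10^(-2.95) = 1.12 × 10^-3 M
At equilibrium [HA] = 0.0571 − 1.12 × 10^-3 = 5.60 × 10^-2 M
Ka = [H+][A-]/[HA] = (1.12 × 10^-3)² / 5.60 × 10^-2 = 2.2 × 10^-5

Ka = 2.2 × 10^-5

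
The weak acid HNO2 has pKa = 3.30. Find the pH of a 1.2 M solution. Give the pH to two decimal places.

pH = 1.61

HNO2 ⇌ NO2- + H+
Ka = 10^(−3.30) = 5.01 × 10^-4
Ka = x²/(1.2 − x) = 5.01 × 10^-4
Since Ka ≪ C₀, x ≈ √(Ka·C₀) = 2.45 × 10^-2 M.
(x/C₀ = 2% < 5%, so the approximation holds.)
pH = −log[H+] = −log(2.45 × 10^-2) = 1.61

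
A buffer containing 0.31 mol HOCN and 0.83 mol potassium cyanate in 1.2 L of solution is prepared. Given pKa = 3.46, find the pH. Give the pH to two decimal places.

Henderson–Hasselbalch: pH = pKa + log([OCN-]/[HOCN]) = 3.46 + log(0.83/0.31)
pH = 3.46 + (+0.428) = 3.89

pH = 3.89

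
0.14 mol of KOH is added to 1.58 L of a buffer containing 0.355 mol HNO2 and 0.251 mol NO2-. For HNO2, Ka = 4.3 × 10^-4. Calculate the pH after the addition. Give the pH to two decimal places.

OH- converts HNO2 to NO2-: HNO2 → 0.215 mol, NO2- → 0.391 mol.
pKa = −log(4.3 × 10^-4) = 3.367
pH = pKa + log(n_NO2-/n_HNO2) = 3.367 + log(0.391/0.215) = 3.367 + (+0.260)

pH = 3.63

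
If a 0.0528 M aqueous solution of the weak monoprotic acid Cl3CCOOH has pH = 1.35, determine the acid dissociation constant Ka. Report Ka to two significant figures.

[H+] = 10^(-1.35) = 4.47 × 10^-2 M
At equilibrium [HA] = 0.0528 − 4.47 × 10^-2 = 8.10 × 10^-3 M
Ka = [H+][A-]/[HA] = (4.47 × 10^-2)² / 8.10 × 10^-3 = 2.5 × 10^-1

Ka = 2.5 × 10^-1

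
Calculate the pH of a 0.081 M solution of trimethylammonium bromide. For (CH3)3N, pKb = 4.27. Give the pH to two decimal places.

(CH3)3NH+ is the conjugate acid of the weak base (CH3)3N.
Kb = 10^(−4.27) = 5.37 × 10^-5
Ka = Kw/Kb = 1.0×10^-14 / 5.37 × 10^-5 = 1.86 × 10^-10
From the ICE table, Ka = x²/(0.081 − x) = 1.86 × 10^-10.
Since Ka ≪ C₀, x ≈ √(Ka·C₀) = 3.88 × 10^-6 M.
(x/C₀ = 0.0048% < 5%, so the approximation holds.)
pH = −log[H+] = −log(3.88 × 10^-6) = 5.41

pH = 5.41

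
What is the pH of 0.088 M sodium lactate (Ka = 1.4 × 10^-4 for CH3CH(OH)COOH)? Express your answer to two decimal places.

pH = 8.40

CH3CH(OH)COO- is the conjugate base of the weak acid CH3CH(OH)COOH.
Kb = Kw/Ka = 1.0×10^-14 / 1.4 × 10^-4 = 7.14 × 10^-11
Kb = [OH-]²/(0.088 − [OH-]) = 7.14 × 10^-11
Neglecting [OH-] in the denominator: [OH-] = √(7.14 × 10^-11 × 0.088) = 2.51 × 10^-6 M
Check: 0.0028% ionized — well under 5%, approximation valid.
pOH = −log(2.51 × 10^-6) = 5.60; pH = 14.00 − 5.60 = 8.40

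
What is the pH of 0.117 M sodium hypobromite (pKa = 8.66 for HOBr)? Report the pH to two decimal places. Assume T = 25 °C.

pH = 10.86

OBr- is the conjugate base of the weak acid HOBr.
Ka = 10^(−8.66) = 2.19 × 10^-9
Kb = Kw/Ka = 1.0×10^-14 / 2.19 × 10^-9 = 4.57 × 10^-6
Kb = [OH-]²/(0.117 − [OH-]) = 4.57 × 10^-6
Since Kb ≪ C₀, [OH-] ≈ √(Kb·C₀) = 7.31 × 10^-4 M.
([OH-]/C₀ = 0.62% < 5%, so the approximation holds.)
pOH = −log(7.31 × 10^-4) = 3.14; pH = 14.00 − 3.14 = 10.86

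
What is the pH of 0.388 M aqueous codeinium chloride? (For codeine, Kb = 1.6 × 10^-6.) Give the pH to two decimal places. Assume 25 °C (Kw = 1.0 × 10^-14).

pH = 4.31

C18H22NO3+ is the conjugate acid of the weak base C18H21NO3.
Ka = Kw/Kb = 1.0×10^-14 / 1.6 × 10^-6 = 6.25 × 10^-9
Ka = [H+]²/(0.388 − [H+]) = 6.25 × 10^-9
Neglecting [H+] in the denominator: [H+] = √(6.25 × 10^-9 × 0.388) = 4.92 × 10^-5 M
([H+]/C₀ = 0.013% < 5%, so the approximation holds.)
pH = −log[H+] = −log(4.92 × 10^-5) = 4.31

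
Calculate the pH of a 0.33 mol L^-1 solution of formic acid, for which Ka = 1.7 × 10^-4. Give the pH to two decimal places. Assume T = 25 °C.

HCOOH ⇌ HCOO- + H+
From the ICE table, Ka = x²/(0.33 − x) = 1.7 × 10^-4.
Neglecting x in the denominator: x = √(1.7 × 10^-4 × 0.33) = 7.49 × 10^-3 M
pH = −log[H+] = −log(7.49 × 10^-3) = 2.13

pH = 2.13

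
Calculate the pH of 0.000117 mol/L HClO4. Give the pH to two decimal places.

HClO4 is a strong acid and dissociates completely, so [H+] = 0.000117 M.
pH = -log(0.000117) = 3.93

pH = 3.93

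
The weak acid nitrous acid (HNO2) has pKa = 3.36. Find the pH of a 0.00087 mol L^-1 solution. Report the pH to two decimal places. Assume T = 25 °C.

pH = 3.36

HNO2 ⇌ NO2- + H+
Ka = 10^(−3.36) = 4.37 × 10^-4
Let x = [H+] at equilibrium. Ka = x²/(0.00087 − x).
Here C₀/Ka ≈ 1.99, so the small-x approximation fails. Use the quadratic:
x = [−0.000437 + √(0.000437² + 1.52e-06)]/2 = 4.36 × 10^-4 M
pH = −log[H+] = −log(4.36 × 10^-4) = 3.36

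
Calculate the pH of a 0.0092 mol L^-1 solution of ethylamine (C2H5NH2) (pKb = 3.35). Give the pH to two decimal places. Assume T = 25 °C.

pH = 11.26

C2H5NH2 + H2O ⇌ C2H5NH3+ + OH-
Kb = 10^(−3.35) = 4.47 × 10^-4
Kb = [OH-]²/(0.0092 − [OH-]) = 4.47 × 10^-4
Here C₀/Kb ≈ 20.6, so the small-[OH-] approximation fails. Use the quadratic:
[OH-] = (−Kb + √(Kb² + 4·Kb·C₀))/2 = 1.82 × 10^-3 M
pOH = 2.74, so pH = 14.00 − pOH = 11.26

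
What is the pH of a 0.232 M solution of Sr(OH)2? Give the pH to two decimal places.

Sr(OH)2 is a strong base (each formula unit releases 2 OH-); [OH-] = 0.464 M.
pOH = -log(0.464) = 0.33
pH = 14.00 - 0.33 = 13.67

pH = 13.67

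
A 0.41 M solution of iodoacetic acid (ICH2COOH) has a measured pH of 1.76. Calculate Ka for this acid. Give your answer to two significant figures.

[H+] = 10^(-1.76) = 1.74 × 10^-2 M
At equilibrium [HA] = 0.41 − 1.74 × 10^-2 = 3.93 × 10^-1 M
Ka = [H+][A-]/[HA] = (1.74 × 10^-2)² / 3.93 × 10^-1 = 7.7 × 10^-4

Ka = 7.7 × 10^-4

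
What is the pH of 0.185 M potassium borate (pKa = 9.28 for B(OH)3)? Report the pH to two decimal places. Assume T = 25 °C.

B(OH)4- is the conjugate base of the weak acid B(OH)3.
Ka = 10^(−9.28) = 5.25 × 10^-10
Kb = Kw/Ka = 1.0×10^-14 / 5.25 × 10^-10 = 1.90 × 10^-5
Kb = [OH-]²/(0.185 − [OH-]) = 1.90 × 10^-5
Since Kb ≪ C₀, [OH-] ≈ √(Kb·C₀) = 1.87 × 10^-3 M.
([OH-]/C₀ = 1% < 5%, so the approximation holds.)
pOH = 2.73, so pH = 14.00 − pOH = 11.27

pH = 11.27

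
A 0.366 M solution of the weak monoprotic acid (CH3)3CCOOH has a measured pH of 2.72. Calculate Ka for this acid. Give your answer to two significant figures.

Ka = 1.0 × 10^-5

[H+] = 10^(-2.72) = 1.91 × 10^-3 M
At equilibrium [HA] = 0.366 − 1.91 × 10^-3 = 3.64 × 10^-1 M
Ka = [H+][A-]/[HA] = (1.91 × 10^-3)² / 3.64 × 10^-1 = 1.0 × 10^-5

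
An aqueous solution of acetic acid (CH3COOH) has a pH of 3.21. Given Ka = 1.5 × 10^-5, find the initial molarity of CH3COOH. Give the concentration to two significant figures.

C₀ = 2.6 × 10^-2 M

[H+] = 10^(-3.21) = 6.17 × 10^-4 M = x
Ka = x²/(C₀ − x) ⇒ C₀ = x + x²/Ka
C₀ = 6.17 × 10^-4 + (6.17 × 10^-4)²/(1.5 × 10^-5) = 2.60 × 10^-2 M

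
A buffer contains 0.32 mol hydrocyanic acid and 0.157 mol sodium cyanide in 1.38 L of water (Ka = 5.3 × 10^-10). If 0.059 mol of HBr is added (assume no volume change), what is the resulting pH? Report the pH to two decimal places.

Added H+ converts CN- to HCN: HCN → 0.379 mol, CN- → 0.098 mol.
pKa = −log(5.3 × 10^-10) = 9.276
pH = pKa + log(n_CN-/n_HCN) = 9.276 + log(0.098/0.379) = 9.276 + (-0.587)

pH = 8.69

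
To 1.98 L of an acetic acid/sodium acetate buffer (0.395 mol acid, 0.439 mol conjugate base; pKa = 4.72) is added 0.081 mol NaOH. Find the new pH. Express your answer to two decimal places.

OH- converts CH3COOH to CH3COO-: CH3COOH → 0.314 mol, CH3COO- → 0.52 mol.
pH = pKa + log(n_CH3COO-/n_CH3COOH) = 4.72 + log(0.52/0.314) = 4.72 + (+0.219)

pH = 4.94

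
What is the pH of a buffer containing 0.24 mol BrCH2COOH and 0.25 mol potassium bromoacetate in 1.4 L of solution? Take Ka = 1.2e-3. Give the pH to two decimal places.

pH = 2.94

pKa = −log(1.2 × 10^-3) = 2.921
Henderson–Hasselbalch: pH = pKa + log([BrCH2COO-]/[BrCH2COOH]) = 2.921 + log(0.25/0.24)
pH = 2.921 + (+0.018) = 2.94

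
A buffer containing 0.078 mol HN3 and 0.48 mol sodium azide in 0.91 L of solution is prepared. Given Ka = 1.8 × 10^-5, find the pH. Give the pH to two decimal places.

pH = 5.53

pKa = −log(1.8 × 10^-5) = 4.745
Henderson–Hasselbalch: pH = pKa + log([N3-]/[HN3]) = 4.745 + log(0.48/0.078)
pH = 4.745 + (+0.789) = 5.53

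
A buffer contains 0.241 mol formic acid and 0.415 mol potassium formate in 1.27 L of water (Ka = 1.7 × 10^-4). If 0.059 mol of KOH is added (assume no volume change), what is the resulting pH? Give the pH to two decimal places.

pH = 4.19

After neutralization: n(HCOOH) = 0.182 mol, n(HCOO-) = 0.474 mol.
pKa = −log(1.7 × 10^-4) = 3.770
Henderson–Hasselbalch with mole ratio 0.474/0.182: pH = 3.770 + (+0.416)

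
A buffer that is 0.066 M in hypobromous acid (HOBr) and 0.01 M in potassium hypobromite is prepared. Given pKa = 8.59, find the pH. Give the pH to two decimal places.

Using pH = pKa + log([base]/[acid]) with [base]/[acid] = 0.01/0.066:
pH = 8.59 + (-0.820) = 7.77

pH = 7.77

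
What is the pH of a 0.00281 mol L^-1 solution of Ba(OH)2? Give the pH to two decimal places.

Ba(OH)2 is a strong base (each formula unit releases 2 OH-); [OH-] = 0.00562 M.
pOH = -log(0.00562) = 2.25
pH = 14.00 - 2.25 = 11.75

pH = 11.75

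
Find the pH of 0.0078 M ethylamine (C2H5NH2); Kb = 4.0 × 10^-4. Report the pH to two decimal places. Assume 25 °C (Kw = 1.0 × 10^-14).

C2H5NH2 + H2O ⇌ C2H5NH3+ + OH-
Kb = [OH-]²/(0.0078 − [OH-]) = 4.0 × 10^-4
Here C₀/Kb ≈ 19.5, so the small-[OH-] approximation fails. Use the quadratic:
[OH-] = [−0.0004 + √(0.0004² + 1.25e-05)]/2 = 1.58 × 10^-3 M
pOH = 2.80, so pH = 14.00 − pOH = 11.20

pH = 11.20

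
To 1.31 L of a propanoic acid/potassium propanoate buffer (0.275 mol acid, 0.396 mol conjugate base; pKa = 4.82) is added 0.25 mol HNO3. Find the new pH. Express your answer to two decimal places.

pH = 4.26

Added H+ converts CH3CH2COO- to CH3CH2COOH: CH3CH2COOH → 0.525 mol, CH3CH2COO- → 0.146 mol.
Henderson–Hasselbalch with mole ratio 0.146/0.525: pH = 4.82 + (-0.556)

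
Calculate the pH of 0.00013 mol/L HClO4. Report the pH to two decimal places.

pH = 3.89

HClO4 is a strong acid and dissociates completely, so [H+] = 0.00013 M.
pH = -log(0.00013) = 3.89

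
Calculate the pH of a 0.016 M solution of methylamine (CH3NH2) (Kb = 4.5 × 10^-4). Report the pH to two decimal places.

pH = 11.39

CH3NH2 + H2O ⇌ CH3NH3+ + OH-
From the ICE table, Kb = [OH-]²/(0.016 − [OH-]) = 4.5 × 10^-4.
The 5% rule fails; solving [OH-]² + Kb·[OH-] − Kb·C₀ = 0 exactly:
[OH-] = (−Kb + √(Kb² + 4·Kb·C₀))/2 = 2.47 × 10^-3 M
pOH = 2.61, so pH = 14.00 − pOH = 11.39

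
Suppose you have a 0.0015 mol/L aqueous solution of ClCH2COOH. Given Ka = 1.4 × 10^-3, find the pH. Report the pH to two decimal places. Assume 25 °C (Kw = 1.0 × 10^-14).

pH = 3.04

ClCH2COOH ⇌ ClCH2COO- + H+
Ka = [H+]²/(0.0015 − [H+]) = 1.4 × 10^-3
The 5% rule fails; solving [H+]² + Ka·[H+] − Ka·C₀ = 0 exactly:
[H+] = (−Ka + √(Ka² + 4·Ka·C₀))/2 = 9.09 × 10^-4 M
pH = −log[H+] = −log(9.09 × 10^-4) = 3.04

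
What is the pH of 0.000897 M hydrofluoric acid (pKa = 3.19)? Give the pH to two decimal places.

HF ⇌ F- + H+
Ka = 10^(−3.19) = 6.46 × 10^-4
Ka = x²/(0.000897 − x) = 6.46 × 10^-4
x is not negligible relative to C₀; solve x² + 0.000646·x − 5.79e-07 = 0.
x = (−Ka + √(Ka² + 4·Ka·C₀))/2 = 5.04 × 10^-4 M
pH = −log(5.04 × 10^-4) = 3.30

pH = 3.30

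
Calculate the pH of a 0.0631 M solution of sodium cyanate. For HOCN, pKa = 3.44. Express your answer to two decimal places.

OCN- is the conjugate base of the weak acid HOCN.
Ka = 10^(−3.44) = 3.63 × 10^-4
Kb = Kw/Ka = 1.0×10^-14 / 3.63 × 10^-4 = 2.75 × 10^-11
Kb = x²/(0.0631 − x) = 2.75 × 10^-11
Neglecting x in the denominator: x = √(2.75 × 10^-11 × 0.0631) = 1.32 × 10^-6 M
(x/C₀ = 0.0021% < 5%, so the approximation holds.)
pOH = −log(1.32 × 10^-6) = 5.88; pH = 14.00 − 5.88 = 8.12

pH = 8.12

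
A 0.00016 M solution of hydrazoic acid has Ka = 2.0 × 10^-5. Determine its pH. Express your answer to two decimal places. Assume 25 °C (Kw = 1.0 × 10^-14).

HN3 ⇌ N3- + H+
Ka = [H+]²/(0.00016 − [H+]) = 2.0 × 10^-5
Here C₀/Ka ≈ 8, so the small-[H+] approximation fails. Use the quadratic:
[H+] = [−2e-05 + √(2e-05² + 1.28e-08)]/2 = 4.74 × 10^-5 M
pH = −log[H+] = −log(4.74 × 10^-5) = 4.32

pH = 4.32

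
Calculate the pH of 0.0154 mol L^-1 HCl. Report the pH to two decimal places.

HCl is a strong acid and dissociates completely, so [H+] = 0.0154 M.
pH = -log(0.0154) = 1.81

pH = 1.81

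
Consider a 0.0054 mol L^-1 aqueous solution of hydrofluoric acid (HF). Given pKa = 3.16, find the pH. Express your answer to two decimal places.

HF ⇌ F- + H+
Ka = 10^(−3.16) = 6.92 × 10^-4
Let x = [H+] at equilibrium. Ka = x²/(0.0054 − x).
The 5% rule fails; solving x² + Ka·x − Ka·C₀ = 0 exactly:
x = [−0.000692 + √(0.000692² + 1.49e-05)]/2 = 1.62 × 10^-3 M
pH = −log(1.62 × 10^-3) = 2.79

pH = 2.79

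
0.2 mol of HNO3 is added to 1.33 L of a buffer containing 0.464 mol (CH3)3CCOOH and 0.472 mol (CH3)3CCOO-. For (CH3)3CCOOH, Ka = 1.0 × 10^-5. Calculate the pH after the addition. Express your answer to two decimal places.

Added H+ converts (CH3)3CCOO- to (CH3)3CCOOH: (CH3)3CCOOH → 0.664 mol, (CH3)3CCOO- → 0.272 mol.
pKa = −log(1.0 × 10^-5) = 5.000
pH = pKa + log(n_(CH3)3CCOO-/n_(CH3)3CCOOH) = 5.000 + log(0.272/0.664) = 5.000 + (-0.388)

pH = 4.61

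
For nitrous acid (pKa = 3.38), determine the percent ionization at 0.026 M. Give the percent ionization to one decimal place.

11.9%

HNO2 ⇌ NO2- + H+; let x = [H+] at equilibrium.
Ka = 10^(−3.38) = 4.17 × 10^-4
Ka = x²/(C₀ − x); solving the quadratic gives x = 3.09 × 10^-3 M.
Fraction ionized = 3.09 × 10^-3 / 0.026 = 0.1188 → 11.9%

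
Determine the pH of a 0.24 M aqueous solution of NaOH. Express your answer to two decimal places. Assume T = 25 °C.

NaOH is a strong base; [OH-] = 0.24 M.
pOH = -log(0.24) = 0.62
pH = 14.00 - 0.62 = 13.38

pH = 13.38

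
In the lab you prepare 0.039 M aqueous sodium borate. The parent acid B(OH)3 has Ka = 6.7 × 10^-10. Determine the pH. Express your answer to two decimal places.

pH = 10.88

B(OH)4- is the conjugate base of the weak acid B(OH)3.
Kb = Kw/Ka = 1.0×10^-14 / 6.7 × 10^-10 = 1.49 × 10^-5
Kb = x²/(0.039 − x) = 1.49 × 10^-5
Assume x ≪ 0.039: x ≈ √(1.49 × 10^-5 × 0.039) = 7.62 × 10^-4 M
Check: 2% ionized — well under 5%, approximation valid.
pOH = −log(7.62 × 10^-4) = 3.12; pH = 14.00 − 3.12 = 10.88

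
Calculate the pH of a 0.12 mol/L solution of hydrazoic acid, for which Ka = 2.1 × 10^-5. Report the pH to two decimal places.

HN3 ⇌ N3- + H+
Ka = [H+]²/(0.12 − [H+]) = 2.1 × 10^-5
Since Ka ≪ C₀, [H+] ≈ √(Ka·C₀) = 1.59 × 10^-3 M.
([H+]/C₀ = 1.3% < 5%, so the approximation holds.)
pH = −log[H+] = −log(1.59 × 10^-3) = 2.80

pH = 2.80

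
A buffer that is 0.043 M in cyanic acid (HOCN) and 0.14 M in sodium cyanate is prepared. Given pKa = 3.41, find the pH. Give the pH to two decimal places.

pH = 3.92

Henderson–Hasselbalch: pH = pKa + log([OCN-]/[HOCN]) = 3.41 + log(0.14/0.043)
pH = 3.41 + (+0.513) = 3.92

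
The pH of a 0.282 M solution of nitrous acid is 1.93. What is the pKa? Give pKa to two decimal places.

[H+] = 10^(-1.93) = 1.17 × 10^-2 M
At equilibrium [HA] = 0.282 − 1.17 × 10^-2 = 2.70 × 10^-1 M
Ka = [H+][A-]/[HA] = (1.17 × 10^-2)² / 2.70 × 10^-1 = 5.07 × 10^-4
pKa = -log(5.07 × 10^-4) = 3.29

pKa = 3.29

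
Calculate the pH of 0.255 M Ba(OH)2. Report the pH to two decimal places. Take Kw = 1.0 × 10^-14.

Ba(OH)2 is a strong base (each formula unit releases 2 OH-); [OH-] = 0.51 M.
pOH = -log(0.51) = 0.29
pH = 14.00 - 0.29 = 13.71

pH = 13.71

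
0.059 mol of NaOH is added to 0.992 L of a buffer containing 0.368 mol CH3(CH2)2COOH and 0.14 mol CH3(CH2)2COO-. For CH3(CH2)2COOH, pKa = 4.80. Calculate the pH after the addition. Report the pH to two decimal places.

pH = 4.61

After neutralization: n(CH3(CH2)2COOH) = 0.309 mol, n(CH3(CH2)2COO-) = 0.199 mol.
pH = pKa + log(n_CH3(CH2)2COO-/n_CH3(CH2)2COOH) = 4.80 + log(0.199/0.309) = 4.80 + (-0.191)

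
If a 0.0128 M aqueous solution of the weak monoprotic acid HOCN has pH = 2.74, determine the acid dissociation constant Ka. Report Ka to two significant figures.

[H+] = 10^(-2.74) = 1.82 × 10^-3 M
At equilibrium [HA] = 0.0128 − 1.82 × 10^-3 = 1.10 × 10^-2 M
Ka = [H+][A-]/[HA] = (1.82 × 10^-3)² / 1.10 × 10^-2 = 3.0 × 10^-4

Ka = 3.0 × 10^-4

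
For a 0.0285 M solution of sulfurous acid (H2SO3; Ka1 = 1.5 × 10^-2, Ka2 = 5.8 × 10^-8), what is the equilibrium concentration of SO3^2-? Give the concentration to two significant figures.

5.8 × 10^-8 M

First ionization gives [H+] ≈ [HSO3-] = 1.45 × 10^-2 M.
Second step: Ka2 = [H+][SO3^2-]/[HSO3-] ≈ [SO3^2-] (since [H+] ≈ [HSO3-]).
So [SO3^2-] ≈ Ka2.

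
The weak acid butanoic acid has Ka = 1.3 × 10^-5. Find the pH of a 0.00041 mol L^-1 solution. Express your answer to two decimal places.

CH3(CH2)2COOH ⇌ CH3(CH2)2COO- + H+
Ka = x²/(0.00041 − x) = 1.3 × 10^-5
x is not negligible relative to C₀; solve x² + 1.3e-05·x − 5.33e-09 = 0.
x = [−1.3e-05 + √(1.3e-05² + 2.13e-08)]/2 = 6.68 × 10^-5 M
pH = −log(6.68 × 10^-5) = 4.18

pH = 4.18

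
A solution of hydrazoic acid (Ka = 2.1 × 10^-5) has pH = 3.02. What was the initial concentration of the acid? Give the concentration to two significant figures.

[H+] = 10^(-3.02) = 9.55 × 10^-4 M = x
Ka = x²/(C₀ − x) ⇒ C₀ = x + x²/Ka
C₀ = 9.55 × 10^-4 + (9.55 × 10^-4)²/(2.1 × 10^-5) = 4.44 × 10^-2 M

C₀ = 4.4 × 10^-2 M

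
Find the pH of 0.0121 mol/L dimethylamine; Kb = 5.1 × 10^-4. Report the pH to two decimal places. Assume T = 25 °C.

(CH3)2NH + H2O ⇌ (CH3)2NH2+ + OH-
From the ICE table, Kb = x²/(0.0121 − x) = 5.1 × 10^-4.
The 5% rule fails; solving x² + Kb·x − Kb·C₀ = 0 exactly:
x = [−0.00051 + √(0.00051² + 2.47e-05)]/2 = 2.24 × 10^-3 M
pOH = 2.65, so pH = 14.00 − pOH = 11.35

pH = 11.35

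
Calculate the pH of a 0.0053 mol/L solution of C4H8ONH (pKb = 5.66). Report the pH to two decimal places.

pH = 10.03

C4H8ONH + H2O ⇌ C4H8ONH2+ + OH-
Kb = 10^(−5.66) = 2.19 × 10^-6
From the ICE table, Kb = [OH-]²/(0.0053 − [OH-]) = 2.19 × 10^-6.
Neglecting [OH-] in the denominator: [OH-] = √(2.19 × 10^-6 × 0.0053) = 1.08 × 10^-4 M
pOH = −log(1.08 × 10^-4) = 3.97; pH = 14.00 − 3.97 = 10.03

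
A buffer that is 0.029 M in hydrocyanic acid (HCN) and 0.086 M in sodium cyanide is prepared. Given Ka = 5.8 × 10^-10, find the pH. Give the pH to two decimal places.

pKa = −log(5.8 × 10^-10) = 9.237
Henderson–Hasselbalch: pH = pKa + log([CN-]/[HCN]) = 9.237 + log(0.086/0.029)
pH = 9.237 + (+0.472) = 9.71

pH = 9.71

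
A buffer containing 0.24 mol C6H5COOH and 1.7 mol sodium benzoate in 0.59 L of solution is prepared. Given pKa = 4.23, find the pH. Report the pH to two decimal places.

Using pH = pKa + log([base]/[acid]) with [base]/[acid] = 1.7/0.24:
pH = 4.23 + (+0.850) = 5.08

pH = 5.08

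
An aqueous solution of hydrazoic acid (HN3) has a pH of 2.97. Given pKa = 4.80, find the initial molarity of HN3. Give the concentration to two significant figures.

C₀ = 7.4 × 10^-2 M

[H+] = 10^(-2.97) = 1.07 × 10^-3 M = x
Ka = 10^(−4.80) = 1.58 × 10^-5
Ka = x²/(C₀ − x) ⇒ C₀ = x + x²/Ka
C₀ = 1.07 × 10^-3 + (1.07 × 10^-3)²/(1.58 × 10^-5) = 7.35 × 10^-2 M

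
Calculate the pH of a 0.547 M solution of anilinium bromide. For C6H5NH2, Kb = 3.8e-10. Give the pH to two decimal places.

C6H5NH3+ is the conjugate acid of the weak base C6H5NH2.
Ka = Kw/Kb = 1.0×10^-14 / 3.8 × 10^-10 = 2.63 × 10^-5
From the ICE table, Ka = [H+]²/(0.547 − [H+]) = 2.63 × 10^-5.
Assume [H+] ≪ 0.547: [H+] ≈ √(2.63 × 10^-5 × 0.547) = 3.79 × 10^-3 M
([H+]/C₀ = 0.69% < 5%, so the approximation holds.)
pH = −log[H+] = −log(3.79 × 10^-3) = 2.42

pH = 2.42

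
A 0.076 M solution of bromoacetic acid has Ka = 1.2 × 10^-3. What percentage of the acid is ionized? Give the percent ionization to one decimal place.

11.8%

BrCH2COOH ⇌ BrCH2COO- + H+; let x = [H+] at equilibrium.
Solve x² + 0.0012x − 9.12e-05 = 0 → x = 8.97 × 10^-3 M
% ionization = x/C₀ × 100% = 8.97 × 10^-3/0.076 × 100% = 11.8%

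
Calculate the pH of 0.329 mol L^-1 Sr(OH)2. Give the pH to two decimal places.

Sr(OH)2 is a strong base (each formula unit releases 2 OH-); [OH-] = 0.658 M.
pOH = -log(0.658) = 0.18
pH = 14.00 - 0.18 = 13.82

pH = 13.82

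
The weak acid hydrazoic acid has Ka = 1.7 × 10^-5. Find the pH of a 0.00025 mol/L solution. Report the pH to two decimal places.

HN3 ⇌ N3- + H+
Let x = [H+] at equilibrium. Ka = x²/(0.00025 − x).
The 5% rule fails; solving x² + Ka·x − Ka·C₀ = 0 exactly:
x = [−1.7e-05 + √(1.7e-05² + 1.7e-08)]/2 = 5.72 × 10^-5 M
pH = −log[H+] = −log(5.72 × 10^-5) = 4.24

pH = 4.24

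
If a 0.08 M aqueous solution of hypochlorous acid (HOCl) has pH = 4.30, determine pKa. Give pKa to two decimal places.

pKa = 7.50

[H+] = 10^(-4.30) = 5.01 × 10^-5 M
At equilibrium [HA] = 0.08 − 5.01 × 10^-5 = 7.99 × 10^-2 M
Ka = [H+][A-]/[HA] = (5.01 × 10^-5)² / 7.99 × 10^-2 = 3.14 × 10^-8
pKa = -log(3.14 × 10^-8) = 7.50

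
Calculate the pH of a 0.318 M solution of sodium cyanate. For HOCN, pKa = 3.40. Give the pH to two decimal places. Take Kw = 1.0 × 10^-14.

OCN- is the conjugate base of the weak acid HOCN.
Ka = 10^(−3.40) = 3.98 × 10^-4
Kb = Kw/Ka = 1.0×10^-14 / 3.98 × 10^-4 = 2.51 × 10^-11
Kb = [OH-]²/(0.318 − [OH-]) = 2.51 × 10^-11
Neglecting [OH-] in the denominator: [OH-] = √(2.51 × 10^-11 × 0.318) = 2.83 × 10^-6 M
pOH = −log(2.83 × 10^-6) = 5.55; pH = 14.00 − 5.55 = 8.45

pH = 8.45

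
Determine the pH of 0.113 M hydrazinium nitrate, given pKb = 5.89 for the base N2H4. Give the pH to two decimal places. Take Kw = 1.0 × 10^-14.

N2H5+ is the conjugate acid of the weak base N2H4.
Kb = 10^(−5.89) = 1.29 × 10^-6
Ka = Kw/Kb = 1.0×10^-14 / 1.29 × 10^-6 = 7.75 × 10^-9
Let x = [H+] at equilibrium. Ka = x²/(0.113 − x).
Since Ka ≪ C₀, x ≈ √(Ka·C₀) = 2.96 × 10^-5 M.
pH = −log[H+] = −log(2.96 × 10^-5) = 4.53

pH = 4.53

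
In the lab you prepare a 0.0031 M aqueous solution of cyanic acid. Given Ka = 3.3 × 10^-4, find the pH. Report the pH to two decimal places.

HOCN ⇌ OCN- + H+
Let x = [H+] at equilibrium. Ka = x²/(0.0031 − x).
The 5% rule fails; solving x² + Ka·x − Ka·C₀ = 0 exactly:
x = [−0.00033 + √(0.00033² + 4.09e-06)]/2 = 8.60 × 10^-4 M
pH = −log[H+] = −log(8.60 × 10^-4) = 3.07

pH = 3.07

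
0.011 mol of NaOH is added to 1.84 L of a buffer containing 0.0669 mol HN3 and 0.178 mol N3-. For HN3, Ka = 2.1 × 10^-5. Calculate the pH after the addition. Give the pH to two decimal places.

After neutralization: n(HN3) = 0.0559 mol, n(N3-) = 0.189 mol.
pKa = −log(2.1 × 10^-5) = 4.678
Henderson–Hasselbalch with mole ratio 0.189/0.0559: pH = 4.678 + (+0.529)

pH = 5.21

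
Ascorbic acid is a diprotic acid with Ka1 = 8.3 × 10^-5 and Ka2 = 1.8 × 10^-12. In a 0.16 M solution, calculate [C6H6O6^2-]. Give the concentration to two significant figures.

1.8 × 10^-12 M

First ionization gives [H+] ≈ [HC6H6O6-] = 3.64 × 10^-3 M.
Second step: Ka2 = [H+][C6H6O6^2-]/[HC6H6O6-] ≈ [C6H6O6^2-] (since [H+] ≈ [HC6H6O6-]).
So [C6H6O6^2-] ≈ Ka2.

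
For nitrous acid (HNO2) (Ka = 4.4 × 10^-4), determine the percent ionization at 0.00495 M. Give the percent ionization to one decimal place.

HNO2 ⇌ NO2- + H+; let x = [H+] at equilibrium.
Ka = x²/(C₀ − x); solving the quadratic gives x = 1.27 × 10^-3 M.
% ionization = x/C₀ × 100% = 1.27 × 10^-3/0.00495 × 100% = 25.7%

25.7%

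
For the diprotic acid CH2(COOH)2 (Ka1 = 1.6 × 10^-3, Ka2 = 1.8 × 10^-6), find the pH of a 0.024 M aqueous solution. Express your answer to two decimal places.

pH = 2.26

Ka1 ≫ Ka2, so treat the first dissociation as the only significant source of H+.
Ka1 = x²/(0.024 − x) = 1.6 × 10^-3
Solving the quadratic: x = (−Ka1 + √(Ka1² + 4·Ka1·C₀))/2 = 5.45 × 10^-3 M
pH = −log(5.45 × 10^-3) = 2.26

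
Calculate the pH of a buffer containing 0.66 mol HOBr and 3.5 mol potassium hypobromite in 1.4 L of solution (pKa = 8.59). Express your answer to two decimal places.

pH = pKa + log([A⁻]/[HA]) = 8.59 + log(3.5/0.66)
pH = 8.59 + (+0.725) = 9.31

pH = 9.31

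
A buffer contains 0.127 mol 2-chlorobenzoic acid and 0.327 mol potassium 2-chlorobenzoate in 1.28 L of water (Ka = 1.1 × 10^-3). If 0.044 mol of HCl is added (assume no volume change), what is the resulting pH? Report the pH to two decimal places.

pH = 3.18

After neutralization: n(ClC6H4COOH) = 0.171 mol, n(ClC6H4COO-) = 0.283 mol.
pKa = −log(1.1 × 10^-3) = 2.959
Henderson–Hasselbalch with mole ratio 0.283/0.171: pH = 2.959 + (+0.219)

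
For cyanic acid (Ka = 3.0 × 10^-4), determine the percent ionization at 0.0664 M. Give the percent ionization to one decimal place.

HOCN ⇌ OCN- + H+; let x = [H+] at equilibrium.
Ka = x²/(C₀ − x); solving the quadratic gives x = 4.32 × 10^-3 M.
% ionization = x/C₀ × 100% = 4.32 × 10^-3/0.0664 × 100% = 6.5%

6.5%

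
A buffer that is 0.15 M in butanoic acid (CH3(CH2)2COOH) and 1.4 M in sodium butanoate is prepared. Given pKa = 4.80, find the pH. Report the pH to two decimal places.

pH = pKa + log([A⁻]/[HA]) = 4.80 + log(1.4/0.15)
pH = 4.80 + (+0.970) = 5.77

pH = 5.77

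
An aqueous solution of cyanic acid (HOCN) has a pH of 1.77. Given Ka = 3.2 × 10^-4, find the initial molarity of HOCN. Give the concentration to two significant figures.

C₀ = 9.2 × 10^-1 M

[H+] = 10^(-1.77) = 1.70 × 10^-2 M = x
Ka = x²/(C₀ − x) ⇒ C₀ = x + x²/Ka
C₀ = 1.70 × 10^-2 + (1.70 × 10^-2)²/(3.2 × 10^-4) = 9.20 × 10^-1 M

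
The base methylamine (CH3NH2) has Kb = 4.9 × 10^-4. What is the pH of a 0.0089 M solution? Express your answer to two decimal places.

pH = 11.27

CH3NH2 + H2O ⇌ CH3NH3+ + OH-
From the ICE table, Kb = [OH-]²/(0.0089 − [OH-]) = 4.9 × 10^-4.
[OH-] is not negligible relative to C₀; solve [OH-]² + 0.00049·[OH-] − 4.36e-06 = 0.
[OH-] = (−Kb + √(Kb² + 4·Kb·C₀))/2 = 1.86 × 10^-3 M
pOH = −log(1.86 × 10^-3) = 2.73; pH = 14.00 − 2.73 = 11.27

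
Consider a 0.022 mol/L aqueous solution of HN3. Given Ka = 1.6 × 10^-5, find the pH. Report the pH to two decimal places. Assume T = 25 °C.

HN3 ⇌ N3- + H+
From the ICE table, Ka = x²/(0.022 − x) = 1.6 × 10^-5.
Since Ka ≪ C₀, x ≈ √(Ka·C₀) = 5.93 × 10^-4 M.
pH = −log[H+] = −log(5.93 × 10^-4) = 3.23

pH = 3.23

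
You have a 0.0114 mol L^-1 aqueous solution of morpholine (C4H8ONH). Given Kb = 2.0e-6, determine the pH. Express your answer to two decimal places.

pH = 10.18

C4H8ONH + H2O ⇌ C4H8ONH2+ + OH-
Kb = x²/(0.0114 − x) = 2.0 × 10^-6
Neglecting x in the denominator: x = √(2.0 × 10^-6 × 0.0114) = 1.51 × 10^-4 M
Check: 1.3% ionized — well under 5%, approximation valid.
pOH = −log(1.51 × 10^-4) = 3.82; pH = 14.00 − 3.82 = 10.18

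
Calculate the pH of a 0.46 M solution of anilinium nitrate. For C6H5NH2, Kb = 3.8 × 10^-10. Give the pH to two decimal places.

C6H5NH3+ is the conjugate acid of the weak base C6H5NH2.
Ka = Kw/Kb = 1.0×10^-14 / 3.8 × 10^-10 = 2.63 × 10^-5
From the ICE table, Ka = [H+]²/(0.46 − [H+]) = 2.63 × 10^-5.
Assume [H+] ≪ 0.46: [H+] ≈ √(2.63 × 10^-5 × 0.46) = 3.48 × 10^-3 M
([H+]/C₀ = 0.76% < 5%, so the approximation holds.)
pH = −log[H+] = −log(3.48 × 10^-3) = 2.46

pH = 2.46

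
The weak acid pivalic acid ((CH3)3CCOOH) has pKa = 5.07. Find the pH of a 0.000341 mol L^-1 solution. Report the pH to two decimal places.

pH = 4.30

(CH3)3CCOOH ⇌ (CH3)3CCOO- + H+
Ka = 10^(−5.07) = 8.51 × 10^-6
Ka = [H+]²/(0.000341 − [H+]) = 8.51 × 10^-6
Here C₀/Ka ≈ 40.1, so the small-[H+] approximation fails. Use the quadratic:
[H+] = [−8.51e-06 + √(8.51e-06² + 1.16e-08)]/2 = 4.98 × 10^-5 M
pH = −log(4.98 × 10^-5) = 4.30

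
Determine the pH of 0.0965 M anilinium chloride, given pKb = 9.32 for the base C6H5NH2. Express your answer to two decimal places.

pH = 2.85

C6H5NH3+ is the conjugate acid of the weak base C6H5NH2.
Kb = 10^(−9.32) = 4.79 × 10^-10
Ka = Kw/Kb = 1.0×10^-14 / 4.79 × 10^-10 = 2.09 × 10^-5
From the ICE table, Ka = x²/(0.0965 − x) = 2.09 × 10^-5.
Neglecting x in the denominator: x = √(2.09 × 10^-5 × 0.0965) = 1.42 × 10^-3 M
Check: 1.5% ionized — well under 5%, approximation valid.
pH = −log(1.42 × 10^-3) = 2.85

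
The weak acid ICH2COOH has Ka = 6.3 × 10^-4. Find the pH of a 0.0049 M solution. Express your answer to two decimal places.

pH = 2.83

ICH2COOH ⇌ ICH2COO- + H+
Ka = [H+]²/(0.0049 − [H+]) = 6.3 × 10^-4
Here C₀/Ka ≈ 7.78, so the small-[H+] approximation fails. Use the quadratic:
[H+] = [−0.00063 + √(0.00063² + 1.23e-05)]/2 = 1.47 × 10^-3 M
pH = −log(1.47 × 10^-3) = 2.83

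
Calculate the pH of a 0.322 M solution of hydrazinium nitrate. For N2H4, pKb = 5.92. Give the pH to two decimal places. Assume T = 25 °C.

pH = 4.29

N2H5+ is the conjugate acid of the weak base N2H4.
Kb = 10^(−5.92) = 1.20 × 10^-6
Ka = Kw/Kb = 1.0×10^-14 / 1.20 × 10^-6 = 8.33 × 10^-9
Ka = x²/(0.322 − x) = 8.33 × 10^-9
Assume x ≪ 0.322: x ≈ √(8.33 × 10^-9 × 0.322) = 5.18 × 10^-5 M
(x/C₀ = 0.016% < 5%, so the approximation holds.)
pH = −log(5.18 × 10^-5) = 4.29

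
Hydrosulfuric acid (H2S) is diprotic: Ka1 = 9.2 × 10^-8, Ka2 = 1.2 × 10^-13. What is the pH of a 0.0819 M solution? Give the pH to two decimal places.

pH = 4.06

Since Ka1 ≫ Ka2, the first ionization dominates [H+].
Ka1 = x²/(0.0819 − x) = 9.2 × 10^-8
x ≈ √(9.2 × 10^-8 × 0.0819) = 8.68 × 10^-5 M
pH = −log(8.68 × 10^-5) = 4.06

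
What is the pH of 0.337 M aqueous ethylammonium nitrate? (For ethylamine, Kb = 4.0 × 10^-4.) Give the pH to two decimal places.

pH = 5.54

C2H5NH3+ is the conjugate acid of the weak base C2H5NH2.
Ka = Kw/Kb = 1.0×10^-14 / 4.0 × 10^-4 = 2.50 × 10^-11
Ka = [H+]²/(0.337 − [H+]) = 2.50 × 10^-11
Assume [H+] ≪ 0.337: [H+] ≈ √(2.50 × 10^-11 × 0.337) = 2.90 × 10^-6 M
([H+]/C₀ = 0.00086% < 5%, so the approximation holds.)
pH = −log[H+] = −log(2.90 × 10^-6) = 5.54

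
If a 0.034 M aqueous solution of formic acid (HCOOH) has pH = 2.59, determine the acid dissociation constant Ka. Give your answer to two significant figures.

[H+] = 10^(-2.59) = 2.57 × 10^-3 M
At equilibrium [HA] = 0.034 − 2.57 × 10^-3 = 3.14 × 10^-2 M
Ka = [H+][A-]/[HA] = (2.57 × 10^-3)² / 3.14 × 10^-2 = 2.1 × 10^-4

Ka = 2.1 × 10^-4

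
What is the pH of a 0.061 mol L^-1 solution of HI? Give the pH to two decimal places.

HI is a strong acid and dissociates completely, so [H+] = 0.061 M.
pH = -log(0.061) = 1.21

pH = 1.21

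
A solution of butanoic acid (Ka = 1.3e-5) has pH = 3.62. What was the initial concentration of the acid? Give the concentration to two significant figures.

[H+] = 10^(-3.62) = 2.40 × 10^-4 M = x
Ka = x²/(C₀ − x) ⇒ C₀ = x + x²/Ka
C₀ = 2.40 × 10^-4 + (2.40 × 10^-4)²/(1.3 × 10^-5) = 4.67 × 10^-3 M

C₀ = 4.7 × 10^-3 M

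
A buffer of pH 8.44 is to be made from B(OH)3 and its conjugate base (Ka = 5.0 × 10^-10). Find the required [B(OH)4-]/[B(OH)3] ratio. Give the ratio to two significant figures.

pKa = -log(5.0 × 10^-10) = 9.301
pH = pKa + log(r) ⇒ log(r) = 8.44 − 9.301 = -0.861
r = [B(OH)4-]/[B(OH)3] = 10^(-0.861) = 0.138

ratio = 0.14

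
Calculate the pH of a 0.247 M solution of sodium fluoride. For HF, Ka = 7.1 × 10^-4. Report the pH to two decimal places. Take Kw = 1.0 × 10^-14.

F- is the conjugate base of the weak acid HF.
Kb = Kw/Ka = 1.0×10^-14 / 7.1 × 10^-4 = 1.41 × 10^-11
Kb = [OH-]²/(0.247 − [OH-]) = 1.41 × 10^-11
Since Kb ≪ C₀, [OH-] ≈ √(Kb·C₀) = 1.87 × 10^-6 M.
([OH-]/C₀ = 0.00076% < 5%, so the approximation holds.)
pOH = 5.73, so pH = 14.00 − pOH = 8.27

pH = 8.27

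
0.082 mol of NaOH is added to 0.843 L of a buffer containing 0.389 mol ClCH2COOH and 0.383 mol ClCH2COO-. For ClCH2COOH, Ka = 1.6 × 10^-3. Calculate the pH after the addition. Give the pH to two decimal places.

pH = 2.98

After neutralization: n(ClCH2COOH) = 0.307 mol, n(ClCH2COO-) = 0.465 mol.
pKa = −log(1.6 × 10^-3) = 2.796
Henderson–Hasselbalch with mole ratio 0.465/0.307: pH = 2.796 + (+0.180)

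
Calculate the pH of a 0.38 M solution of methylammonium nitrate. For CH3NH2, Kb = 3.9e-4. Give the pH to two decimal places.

pH = 5.51

CH3NH3+ is the conjugate acid of the weak base CH3NH2.
Ka = Kw/Kb = 1.0×10^-14 / 3.9 × 10^-4 = 2.56 × 10^-11
From the ICE table, Ka = x²/(0.38 − x) = 2.56 × 10^-11.
Neglecting x in the denominator: x = √(2.56 × 10^-11 × 0.38) = 3.12 × 10^-6 M
Check: 0.00082% ionized — well under 5%, approximation valid.
pH = −log[H+] = −log(3.12 × 10^-6) = 5.51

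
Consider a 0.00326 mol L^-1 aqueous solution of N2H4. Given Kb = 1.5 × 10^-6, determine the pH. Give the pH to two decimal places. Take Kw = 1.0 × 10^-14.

N2H4 + H2O ⇌ N2H5+ + OH-
From the ICE table, Kb = [OH-]²/(0.00326 − [OH-]) = 1.5 × 10^-6.
Neglecting [OH-] in the denominator: [OH-] = √(1.5 × 10^-6 × 0.00326) = 6.99 × 10^-5 M
([OH-]/C₀ = 2.1% < 5%, so the approximation holds.)
pOH = −log(6.99 × 10^-5) = 4.16; pH = 14.00 − 4.16 = 9.84

pH = 9.84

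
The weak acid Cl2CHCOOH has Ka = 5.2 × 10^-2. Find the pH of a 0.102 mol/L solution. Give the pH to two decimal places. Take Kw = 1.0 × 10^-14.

Cl2CHCOOH ⇌ Cl2CHCOO- + H+
Ka = [H+]²/(0.102 − [H+]) = 5.2 × 10^-2
Here C₀/Ka ≈ 1.96, so the small-[H+] approximation fails. Use the quadratic:
[H+] = [−0.052 + √(0.052² + 0.0212)]/2 = 5.13 × 10^-2 M
pH = −log(5.13 × 10^-2) = 1.29

pH = 1.29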